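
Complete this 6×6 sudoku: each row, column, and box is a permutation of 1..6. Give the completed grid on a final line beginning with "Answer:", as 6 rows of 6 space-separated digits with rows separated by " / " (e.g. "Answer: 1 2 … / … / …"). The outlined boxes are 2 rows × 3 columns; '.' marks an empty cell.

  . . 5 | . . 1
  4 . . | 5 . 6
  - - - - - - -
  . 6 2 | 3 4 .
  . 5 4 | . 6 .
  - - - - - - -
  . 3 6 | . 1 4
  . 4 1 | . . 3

Step 1. [r5c4∈{2}] r5c4 has the single candidate 2, so r5c4=2.
Step 2. [r1c2∈{2}] r1c2's peers cover all but 2 ⇒ r1c2=2.
Step 3. [r2c3∈{3}] r2c3's peers cover all but 3. So r2c3=3.
Step 4. [r6c1∈{2,5}] across row 6, 2 lands solely at r6c1, so r6c1=2.
Step 5. [r4c1∈{1,3}] in row 4, 3 fits only at r4c1, so r4c1=3.
Step 6. [r6c4∈{6}] only 6 remains possible at r6c4 ⇒ r6c4=6.
Step 7. [r3c1∈{1}] only 1 remains possible at r3c1, so r3c1=1.
Step 8. [r3c6∈{5}] nothing but 5 survives at r3c6. So r3c6=5.
Step 9. [r4c4∈{1}] r4c4 has the single candidate 1. So r4c4=1.
Step 10. [r2c5∈{2}] nothing but 2 survives at r2c5. So r2c5=2.
Step 11. [r5c1∈{5}] r5c1 has the single candidate 5. So r5c1=5.
Step 12. [r1c5∈{3}] r1c5 is down to just 3 ⇒ r1c5=3.
Step 13. [r1c1∈{6}] nothing but 6 survives at r1c1 ⇒ r1c1=6.
Step 14. [r6c5∈{5}] only 5 remains possible at r6c5, so r6c5=5.
Step 15. [r4c6∈{2}] r4c6 is down to just 2 ⇒ r4c6=2.
Step 16. [r2c2∈{1}] r2c2's peers cover all but 1 ⇒ r2c2=1.
Step 17. [r1c4∈{4}] r1c4 is down to just 4. So r1c4=4.

Answer: 6 2 5 4 3 1 / 4 1 3 5 2 6 / 1 6 2 3 4 5 / 3 5 4 1 6 2 / 5 3 6 2 1 4 / 2 4 1 6 5 3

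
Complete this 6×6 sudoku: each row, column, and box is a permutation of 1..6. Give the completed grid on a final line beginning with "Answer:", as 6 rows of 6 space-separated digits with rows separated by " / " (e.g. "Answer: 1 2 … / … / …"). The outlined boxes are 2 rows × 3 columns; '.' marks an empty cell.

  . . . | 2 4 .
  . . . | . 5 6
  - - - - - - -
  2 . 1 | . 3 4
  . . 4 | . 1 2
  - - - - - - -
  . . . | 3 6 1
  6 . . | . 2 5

Step 1. [r6c2∈{1,3,4}] row 6 places 1 nowhere but r6c2 ⇒ r6c2=1.
Step 2. [r1c6∈{3}] r1c6 has the single candidate 3 ⇒ r1c6=3.
Step 3. [r1c1∈{1,5}] in row 1, 1 fits only at r1c1 ⇒ r1c1=1.
Step 4. [r1c3∈{5,6}] col 3 places 6 nowhere but r1c3. So r1c3=6.
Step 5. [r1c2∈{5}] nothing but 5 survives at r1c2, so r1c2=5.
Step 6. [r4c1∈{3,5}] in box 3, 5 fits only at r4c1. So r4c1=5.
Step 7. [r2c1∈{3,4}] in col 1, 3 fits only at r2c1. So r2c1=3.
Step 8. [r2c2∈{2,4}] r2c2 is the only open cell in row 2 admitting 4. So r2c2=4.
Step 9. [r3c2∈{6}] r3c2 is down to just 6. So r3c2=6.
Step 10. [r2c3∈{2}] only 2 remains possible at r2c3 ⇒ r2c3=2.
Step 11. [r6c3∈{3}] r6c3 is down to just 3, so r6c3=3.
Step 12. [r2c4∈{1}] only 1 remains possible at r2c4. So r2c4=1.
Step 13. [r5c3∈{5}] only 5 remains possible at r5c3, so r5c3=5.
Step 14. [r5c1∈{4}] r5c1 has the single candidate 4 ⇒ r5c1=4.
Step 15. [r3c4∈{5}] r3c4 has the single candidate 5 ⇒ r3c4=5.
Step 16. [r4c2∈{3}] only 3 remains possible at r4c2 ⇒ r4c2=3.
Step 17. [r5c2∈{2}] r5c2 has the single candidate 2, so r5c2=2.
Step 18. [r6c4∈{4}] r6c4's peers cover all but 4. So r6c4=4.
Step 19. [r4c4∈{6}] r4c4's peers cover all but 6 ⇒ r4c4=6.

Answer: 1 5 6 2 4 3 / 3 4 2 1 5 6 / 2 6 1 5 3 4 / 5 3 4 6 1 2 / 4 2 5 3 6 1 / 6 1 3 4 2 5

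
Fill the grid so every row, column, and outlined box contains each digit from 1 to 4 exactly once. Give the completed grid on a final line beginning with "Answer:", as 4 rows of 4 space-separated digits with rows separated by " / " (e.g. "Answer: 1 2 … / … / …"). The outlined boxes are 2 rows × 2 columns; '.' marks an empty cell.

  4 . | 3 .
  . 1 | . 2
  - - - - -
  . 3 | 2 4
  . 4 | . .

Step 1. [r4c3∈{1}] only 1 remains possible at r4c3, so r4c3=1.
Step 2. [r4c1∈{2}] r4c1's peers cover all but 2 ⇒ r4c1=2.
Step 3. [r1c4∈{1}] nothing but 1 survives at r1c4. So r1c4=1.
Step 4. [r3c1∈{1}] r3c1 has the single candidate 1, so r3c1=1.
Step 5. [r2c3∈{4}] r2c3 is down to just 4 ⇒ r2c3=4.
Step 6. [r4c4∈{3}] r4c4 is down to just 3, so r4c4=3.
Step 7. [r1c2∈{2}] r1c2 has the single candidate 2 ⇒ r1c2=2.
Step 8. [r2c1∈{3}] r2c1's peers cover all but 3. So r2c1=3.

Answer: 4 2 3 1 / 3 1 4 2 / 1 3 2 4 / 2 4 1 3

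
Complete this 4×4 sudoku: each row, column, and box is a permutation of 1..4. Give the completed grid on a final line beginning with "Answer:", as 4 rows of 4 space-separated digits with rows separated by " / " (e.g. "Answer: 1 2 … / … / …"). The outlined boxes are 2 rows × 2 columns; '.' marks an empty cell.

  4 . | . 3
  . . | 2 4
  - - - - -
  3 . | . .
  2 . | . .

Step 1. [r4c4∈{1}] r4c4's peers cover all but 1. So r4c4=1.
Step 2. [r3c2∈{1,4}] r3c2 is the only open cell in row 3 admitting 1, so r3c2=1.
Step 3. [r4c3∈{3,4}] across row 4, 3 lands solely at r4c3 ⇒ r4c3=3.
Step 4. [r4c2∈{4}] only 4 remains possible at r4c2. So r4c2=4.
Step 5. [r1c2∈{2}] nothing but 2 survives at r1c2 ⇒ r1c2=2.
Step 6. [r3c3∈{4}] r3c3's peers cover all but 4, so r3c3=4.
Step 7. [r1c3∈{1}] r1c3 is down to just 1. So r1c3=1.
Step 8. [r2c1∈{1}] only 1 remains possible at r2c1 ⇒ r2c1=1.
Step 9. [r3c4∈{2}] only 2 remains possible at r3c4. So r3c4=2.
Step 10. [r2c2∈{3}] r2c2 has the single candidate 3. So r2c2=3.

Answer: 4 2 1 3 / 1 3 2 4 / 3 1 4 2 / 2 4 3 1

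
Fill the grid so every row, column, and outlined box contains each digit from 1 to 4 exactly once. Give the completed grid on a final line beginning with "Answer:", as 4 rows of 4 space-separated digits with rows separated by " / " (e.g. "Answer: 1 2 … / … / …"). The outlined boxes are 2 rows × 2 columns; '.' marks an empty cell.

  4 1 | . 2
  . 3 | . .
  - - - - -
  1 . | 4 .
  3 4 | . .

Step 1. [r2c3∈{1}] r2c3's peers cover all but 1. So r2c3=1.
Step 2. [r4c3∈{2}] nothing but 2 survives at r4c3, so r4c3=2.
Step 3. [r2c4∈{4}] r2c4 has the single candidate 4, so r2c4=4.
Step 4. [r1c3∈{3}] r1c3 has the single candidate 3, so r1c3=3.
Step 5. [r3c4∈{3}] r3c4 is down to just 3 ⇒ r3c4=3.
Step 6. [r2c1∈{2}] r2c1 is down to just 2. So r2c1=2.
Step 7. [r4c4∈{1}] nothing but 1 survives at r4c4. So r4c4=1.
Step 8. [r3c2∈{2}] only 2 remains possible at r3c2. So r3c2=2.

Answer: 4 1 3 2 / 2 3 1 4 / 1 2 4 3 / 3 4 2 1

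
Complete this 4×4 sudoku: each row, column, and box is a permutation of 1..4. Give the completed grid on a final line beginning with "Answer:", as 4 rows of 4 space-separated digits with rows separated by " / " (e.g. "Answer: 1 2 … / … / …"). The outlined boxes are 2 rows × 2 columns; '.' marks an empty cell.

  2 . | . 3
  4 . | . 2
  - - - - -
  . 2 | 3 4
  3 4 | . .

Step 1. [r2c3∈{1}] only 1 remains possible at r2c3 ⇒ r2c3=1.
Step 2. [r1c3∈{4}] r1c3's peers cover all but 4 ⇒ r1c3=4.
Step 3. [r2c2∈{3}] only 3 remains possible at r2c2, so r2c2=3.
Step 4. [r4c3∈{2}] r4c3's peers cover all but 2 ⇒ r4c3=2.
Step 5. [r1c2∈{1}] only 1 remains possible at r1c2. So r1c2=1.
Step 6. [r3c1∈{1}] r3c1 has the single candidate 1, so r3c1=1.
Step 7. [r4c4∈{1}] nothing but 1 survives at r4c4, so r4c4=1.

Answer: 2 1 4 3 / 4 3 1 2 / 1 2 3 4 / 3 4 2 1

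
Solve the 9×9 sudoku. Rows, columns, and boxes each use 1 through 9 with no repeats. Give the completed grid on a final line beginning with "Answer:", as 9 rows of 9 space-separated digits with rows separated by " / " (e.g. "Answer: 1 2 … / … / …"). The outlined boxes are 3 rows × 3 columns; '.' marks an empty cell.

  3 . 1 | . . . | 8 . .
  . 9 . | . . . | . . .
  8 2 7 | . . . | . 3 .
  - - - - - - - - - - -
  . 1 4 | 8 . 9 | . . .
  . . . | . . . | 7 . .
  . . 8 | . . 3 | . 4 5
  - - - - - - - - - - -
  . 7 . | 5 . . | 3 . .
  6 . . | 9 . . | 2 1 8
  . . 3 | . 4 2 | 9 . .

Step 1. [r7c8∈{6}] r7c8 is down to just 6. So r7c8=6.
Step 2. [r4c8∈{2}] nothing but 2 survives at r4c8. So r4c8=2.
Step 3. [r9c4∈{1,6,7}] row 9 places 6 nowhere but r9c4, so r9c4=6.
Step 4. [r4c7∈{6}] r4c7 has the single candidate 6 ⇒ r4c7=6.
Step 5. [r8c3∈{5}] only 5 remains possible at r8c3, so r8c3=5.
Step 6. [r2c4∈{1,2,3,4,7}] r2c4 is the only open cell in col 4 admitting 3 ⇒ r2c4=3.
Step 7. [r6c7∈{1}] only 1 remains possible at r6c7. So r6c7=1.
Step 8. [r6c1∈{2,7,9}] 9 has one home in row 6: r6c1, so r6c1=9.
Step 9. [r2c3∈{6}] r2c3 is down to just 6, so r2c3=6.
Step 10. [r5c3∈{2}] only 2 remains possible at r5c3. So r5c3=2.
Step 11. [r5c1∈{5}] nothing but 5 survives at r5c1, so r5c1=5.
Step 12. [r2c1∈{4}] r2c1 is down to just 4 ⇒ r2c1=4.
Step 13. [r2c7∈{5}] r2c7 is down to just 5. So r2c7=5.
Step 14. [r2c8∈{7}] nothing but 7 survives at r2c8. So r2c8=7.
Step 15. [r3c7∈{4}] r3c7 has the single candidate 4. So r3c7=4.
Step 16. [r3c4∈{1}] r3c4's peers cover all but 1. So r3c4=1.
Step 17. [r1c8∈{9}] r1c8 has the single candidate 9, so r1c8=9.
Step 18. [r4c5∈{5,7}] r4c5 is the only open cell in row 4 admitting 5. So r4c5=5.
Step 19. [r3c9∈{6}] only 6 remains possible at r3c9, so r3c9=6.
Step 20. [r1c9∈{2}] nothing but 2 survives at r1c9 ⇒ r1c9=2.
Step 21. [r5c4∈{4}] r5c4's peers cover all but 4. So r5c4=4.
Step 22. [r1c6∈{4,5,6,7}] row 1 places 4 nowhere but r1c6, so r1c6=4.
Step 23. [r5c6∈{1,6}] across col 6, 6 lands solely at r5c6 ⇒ r5c6=6.
Step 24. [r7c6∈{1,8}] col 6 places 1 nowhere but r7c6. So r7c6=1.
Step 25. [r2c5∈{2,8}] row 2 places 2 nowhere but r2c5, so r2c5=2.
Step 26. [r6c5∈{7}] only 7 remains possible at r6c5 ⇒ r6c5=7.
Step 27. [r5c2∈{3}] r5c2's peers cover all but 3, so r5c2=3.
Step 28. [r8c6∈{7}] only 7 remains possible at r8c6, so r8c6=7.
Step 29. [r7c5∈{8}] r7c5's peers cover all but 8. So r7c5=8.
Step 30. [r1c4∈{7}] r1c4 has the single candidate 7. So r1c4=7.
Step 31. [r9c8∈{5}] r9c8 is down to just 5, so r9c8=5.
Step 32. [r9c9∈{7}] r9c9's peers cover all but 7, so r9c9=7.
Step 33. [r5c5∈{1}] r5c5 is down to just 1, so r5c5=1.
Step 34. [r9c1∈{1}] r9c1 has the single candidate 1, so r9c1=1.
Step 35. [r7c1∈{2}] r7c1 has the single candidate 2. So r7c1=2.
Step 36. [r4c9∈{3}] nothing but 3 survives at r4c9. So r4c9=3.
Step 37. [r4c1∈{7}] r4c1 has the single candidate 7. So r4c1=7.
Step 38. [r9c2∈{8}] r9c2 has the single candidate 8 ⇒ r9c2=8.
Step 39. [r3c5∈{9}] only 9 remains possible at r3c5, so r3c5=9.
Step 40. [r7c3∈{9}] only 9 remains possible at r7c3 ⇒ r7c3=9.
Step 41. [r5c8∈{8}] r5c8 has the single candidate 8 ⇒ r5c8=8.
Step 42. [r3c6∈{5}] only 5 remains possible at r3c6, so r3c6=5.
Step 43. [r8c2∈{4}] r8c2 has the single candidate 4, so r8c2=4.
Step 44. [r8c5∈{3}] r8c5 has the single candidate 3. So r8c5=3.
Step 45. [r2c6∈{8}] r2c6 is down to just 8 ⇒ r2c6=8.
Step 46. [r6c2∈{6}] r6c2 is down to just 6. So r6c2=6.
Step 47. [r6c4∈{2}] r6c4's peers cover all but 2. So r6c4=2.
Step 48. [r1c5∈{6}] nothing but 6 survives at r1c5 ⇒ r1c5=6.
Step 49. [r7c9∈{4}] r7c9 has the single candidate 4 ⇒ r7c9=4.
Step 50. [r5c9∈{9}] r5c9 is down to just 9. So r5c9=9.
Step 51. [r2c9∈{1}] r2c9 has the single candidate 1 ⇒ r2c9=1.
Step 52. [r1c2∈{5}] nothing but 5 survives at r1c2, so r1c2=5.

Answer: 3 5 1 7 6 4 8 9 2 / 4 9 6 3 2 8 5 7 1 / 8 2 7 1 9 5 4 3 6 / 7 1 4 8 5 9 6 2 3 / 5 3 2 4 1 6 7 8 9 / 9 6 8 2 7 3 1 4 5 / 2 7 9 5 8 1 3 6 4 / 6 4 5 9 3 7 2 1 8 / 1 8 3 6 4 2 9 5 7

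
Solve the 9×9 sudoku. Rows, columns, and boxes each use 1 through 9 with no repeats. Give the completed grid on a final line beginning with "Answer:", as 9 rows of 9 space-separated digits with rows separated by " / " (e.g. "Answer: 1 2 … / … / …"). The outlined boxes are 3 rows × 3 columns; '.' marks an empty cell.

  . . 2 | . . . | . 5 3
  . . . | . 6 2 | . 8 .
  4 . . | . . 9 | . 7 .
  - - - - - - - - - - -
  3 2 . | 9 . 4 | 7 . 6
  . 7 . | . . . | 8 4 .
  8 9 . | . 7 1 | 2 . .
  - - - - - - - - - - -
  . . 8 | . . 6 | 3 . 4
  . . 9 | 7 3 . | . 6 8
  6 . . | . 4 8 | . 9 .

Step 1. [r8c6∈{5}] r8c6 has the single candidate 5 ⇒ r8c6=5.
Step 2. [r8c7∈{1}] r8c7's peers cover all but 1. So r8c7=1.
Step 3. [r7c1∈{1,2,5,7}] row 7 places 7 nowhere but r7c1. So r7c1=7.
Step 4. [r7c2∈{1,5}] row 7 places 5 nowhere but r7c2, so r7c2=5.
Step 5. [r6c9∈{5}] nothing but 5 survives at r6c9 ⇒ r6c9=5.
Step 6. [r4c5∈{5,8}] row 4 places 8 nowhere but r4c5, so r4c5=8.
Step 7. [r1c5∈{1}] r1c5 is down to just 1 ⇒ r1c5=1.
Step 8. [r4c3∈{1,5}] r4c3 is the only open cell in row 4 admitting 5 ⇒ r4c3=5.
Step 9. [r2c1∈{1,5,9}] col 1 places 5 nowhere but r2c1 ⇒ r2c1=5.
Step 10. [r7c8∈{2}] r7c8 is down to just 2 ⇒ r7c8=2.
Step 11. [r3c7∈{6}] r3c7's peers cover all but 6, so r3c7=6.
Step 12. [r3c5∈{5}] r3c5 has the single candidate 5. So r3c5=5.
Step 13. [r5c4∈{2,3,5,6}] across row 5, 5 lands solely at r5c4. So r5c4=5.
Step 14. [r2c3∈{1,3,7}] across row 2, 7 lands solely at r2c3, so r2c3=7.
Step 15. [r5c9∈{1,9}] 9 has one home in row 5: r5c9 ⇒ r5c9=9.
Step 16. [r2c9∈{1}] r2c9 has the single candidate 1, so r2c9=1.
Step 17. [r2c2∈{3}] r2c2 is down to just 3 ⇒ r2c2=3.
Step 18. [r9c2∈{1}] nothing but 1 survives at r9c2. So r9c2=1.
Step 19. [r6c4∈{3,6}] in col 4, 6 fits only at r6c4. So r6c4=6.
Step 20. [r2c7∈{4,9}] 9 has one home in row 2: r2c7, so r2c7=9.
Step 21. [r3c2∈{8}] r3c2 is down to just 8 ⇒ r3c2=8.
Step 22. [r5c3∈{1,6}] in row 5, 6 fits only at r5c3. So r5c3=6.
Step 23. [r1c7∈{4}] r1c7's peers cover all but 4 ⇒ r1c7=4.
Step 24. [r3c3∈{1}] r3c3 is down to just 1, so r3c3=1.
Step 25. [r7c4∈{1}] nothing but 1 survives at r7c4, so r7c4=1.
Step 26. [r6c3∈{4}] only 4 remains possible at r6c3. So r6c3=4.
Step 27. [r8c2∈{4}] r8c2's peers cover all but 4. So r8c2=4.
Step 28. [r9c9∈{7}] only 7 remains possible at r9c9 ⇒ r9c9=7.
Step 29. [r9c4∈{2}] nothing but 2 survives at r9c4 ⇒ r9c4=2.
Step 30. [r3c4∈{3}] r3c4's peers cover all but 3. So r3c4=3.
Step 31. [r5c1∈{1}] only 1 remains possible at r5c1. So r5c1=1.
Step 32. [r1c2∈{6}] r1c2 has the single candidate 6 ⇒ r1c2=6.
Step 33. [r9c3∈{3}] r9c3's peers cover all but 3 ⇒ r9c3=3.
Step 34. [r1c1∈{9}] r1c1 has the single candidate 9, so r1c1=9.
Step 35. [r2c4∈{4}] r2c4 is down to just 4, so r2c4=4.
Step 36. [r8c1∈{2}] r8c1's peers cover all but 2, so r8c1=2.
Step 37. [r3c9∈{2}] nothing but 2 survives at r3c9. So r3c9=2.
Step 38. [r7c5∈{9}] r7c5 has the single candidate 9, so r7c5=9.
Step 39. [r1c4∈{8}] r1c4 has the single candidate 8. So r1c4=8.
Step 40. [r5c5∈{2}] r5c5 has the single candidate 2. So r5c5=2.
Step 41. [r1c6∈{7}] only 7 remains possible at r1c6. So r1c6=7.
Step 42. [r5c6∈{3}] r5c6 has the single candidate 3 ⇒ r5c6=3.
Step 43. [r9c7∈{5}] only 5 remains possible at r9c7 ⇒ r9c7=5.
Step 44. [r4c8∈{1}] r4c8's peers cover all but 1. So r4c8=1.
Step 45. [r6c8∈{3}] nothing but 3 survives at r6c8, so r6c8=3.

Answer: 9 6 2 8 1 7 4 5 3 / 5 3 7 4 6 2 9 8 1 / 4 8 1 3 5 9 6 7 2 / 3 2 5 9 8 4 7 1 6 / 1 7 6 5 2 3 8 4 9 / 8 9 4 6 7 1 2 3 5 / 7 5 8 1 9 6 3 2 4 / 2 4 9 7 3 5 1 6 8 / 6 1 3 2 4 8 5 9 7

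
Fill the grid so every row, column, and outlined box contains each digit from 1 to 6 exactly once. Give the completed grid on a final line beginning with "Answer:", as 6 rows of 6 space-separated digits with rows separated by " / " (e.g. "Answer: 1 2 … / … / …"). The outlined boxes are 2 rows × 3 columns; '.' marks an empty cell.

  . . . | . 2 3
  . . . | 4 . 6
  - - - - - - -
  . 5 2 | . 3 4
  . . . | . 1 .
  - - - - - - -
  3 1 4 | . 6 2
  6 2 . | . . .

Step 1. [r6c3∈{5}] nothing but 5 survives at r6c3. So r6c3=5.
Step 2. [r1c4∈{1,5}] r1c4 is the only open cell in box 2 admitting 1. So r1c4=1.
Step 3. [r1c1∈{4,5}] row 1 places 5 nowhere but r1c1 ⇒ r1c1=5.
Step 4. [r1c3∈{6}] r1c3's peers cover all but 6 ⇒ r1c3=6.
Step 5. [r4c2∈{3,4,6}] 6 has one home in col 2: r4c2, so r4c2=6.
Step 6. [r2c3∈{1,3}] 1 has one home in col 3: r2c3. So r2c3=1.
Step 7. [r4c4∈{2,5}] row 4 places 2 nowhere but r4c4, so r4c4=2.
Step 8. [r4c6∈{5}] r4c6 is down to just 5. So r4c6=5.
Step 9. [r1c2∈{4}] r1c2's peers cover all but 4, so r1c2=4.
Step 10. [r2c1∈{2}] r2c1's peers cover all but 2. So r2c1=2.
Step 11. [r4c3∈{3}] r4c3's peers cover all but 3 ⇒ r4c3=3.
Step 12. [r6c6∈{1}] r6c6's peers cover all but 1. So r6c6=1.
Step 13. [r6c5∈{4}] nothing but 4 survives at r6c5, so r6c5=4.
Step 14. [r2c5∈{5}] r2c5 has the single candidate 5. So r2c5=5.
Step 15. [r3c4∈{6}] r3c4 has the single candidate 6, so r3c4=6.
Step 16. [r4c1∈{4}] nothing but 4 survives at r4c1. So r4c1=4.
Step 17. [r2c2∈{3}] r2c2 has the single candidate 3, so r2c2=3.
Step 18. [r6c4∈{3}] r6c4 is down to just 3, so r6c4=3.
Step 19. [r5c4∈{5}] r5c4 is down to just 5, so r5c4=5.
Step 20. [r3c1∈{1}] nothing but 1 survives at r3c1, so r3c1=1.

Answer: 5 4 6 1 2 3 / 2 3 1 4 5 6 / 1 5 2 6 3 4 / 4 6 3 2 1 5 / 3 1 4 5 6 2 / 6 2 5 3 4 1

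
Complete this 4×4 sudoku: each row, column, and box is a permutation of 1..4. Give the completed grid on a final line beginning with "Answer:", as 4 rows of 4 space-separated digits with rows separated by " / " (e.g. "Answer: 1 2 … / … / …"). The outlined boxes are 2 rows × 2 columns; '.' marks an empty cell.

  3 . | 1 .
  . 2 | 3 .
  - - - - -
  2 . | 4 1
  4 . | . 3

Step 1. [r2c4∈{4}] nothing but 4 survives at r2c4, so r2c4=4.
Step 2. [r4c2∈{1}] r4c2 has the single candidate 1, so r4c2=1.
Step 3. [r4c3∈{2}] r4c3's peers cover all but 2, so r4c3=2.
Step 4. [r2c1∈{1}] only 1 remains possible at r2c1 ⇒ r2c1=1.
Step 5. [r1c4∈{2}] r1c4's peers cover all but 2 ⇒ r1c4=2.
Step 6. [r3c2∈{3}] nothing but 3 survives at r3c2. So r3c2=3.
Step 7. [r1c2∈{4}] r1c2's peers cover all but 4 ⇒ r1c2=4.

Answer: 3 4 1 2 / 1 2 3 4 / 2 3 4 1 / 4 1 2 3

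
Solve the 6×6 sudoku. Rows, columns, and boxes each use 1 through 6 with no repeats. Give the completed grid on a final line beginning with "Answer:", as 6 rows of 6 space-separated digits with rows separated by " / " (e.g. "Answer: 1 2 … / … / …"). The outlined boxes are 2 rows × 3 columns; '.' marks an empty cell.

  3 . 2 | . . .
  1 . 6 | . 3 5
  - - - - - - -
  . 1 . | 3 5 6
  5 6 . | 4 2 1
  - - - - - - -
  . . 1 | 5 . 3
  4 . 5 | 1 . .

Step 1. [r1c5∈{1,4,6}] r1c5 is the only open cell in row 1 admitting 1 ⇒ r1c5=1.
Step 2. [r5c1∈{2,6}] in col 1, 6 fits only at r5c1, so r5c1=6.
Step 3. [r1c6∈{4}] r1c6 has the single candidate 4, so r1c6=4.
Step 4. [r5c2∈{2}] r5c2's peers cover all but 2, so r5c2=2.
Step 5. [r1c4∈{6}] r1c4's peers cover all but 6, so r1c4=6.
Step 6. [r1c2∈{5}] only 5 remains possible at r1c2 ⇒ r1c2=5.
Step 7. [r6c2∈{3}] r6c2's peers cover all but 3. So r6c2=3.
Step 8. [r2c2∈{4}] r2c2 is down to just 4, so r2c2=4.
Step 9. [r5c5∈{4}] r5c5 has the single candidate 4, so r5c5=4.
Step 10. [r6c6∈{2}] only 2 remains possible at r6c6 ⇒ r6c6=2.
Step 11. [r3c1∈{2}] only 2 remains possible at r3c1 ⇒ r3c1=2.
Step 12. [r3c3∈{4}] r3c3 is down to just 4 ⇒ r3c3=4.
Step 13. [r2c4∈{2}] only 2 remains possible at r2c4, so r2c4=2.
Step 14. [r6c5∈{6}] r6c5 is down to just 6 ⇒ r6c5=6.
Step 15. [r4c3∈{3}] r4c3 has the single candidate 3, so r4c3=3.

Answer: 3 5 2 6 1 4 / 1 4 6 2 3 5 / 2 1 4 3 5 6 / 5 6 3 4 2 1 / 6 2 1 5 4 3 / 4 3 5 1 6 2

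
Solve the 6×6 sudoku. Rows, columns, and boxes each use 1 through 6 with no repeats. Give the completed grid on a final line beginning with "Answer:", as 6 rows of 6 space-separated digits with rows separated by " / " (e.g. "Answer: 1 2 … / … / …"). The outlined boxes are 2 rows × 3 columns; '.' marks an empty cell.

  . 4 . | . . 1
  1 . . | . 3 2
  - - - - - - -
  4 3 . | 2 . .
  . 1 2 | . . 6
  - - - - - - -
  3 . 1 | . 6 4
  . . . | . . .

Step 1. [r5c4∈{5}] r5c4's peers cover all but 5. So r5c4=5.
Step 2. [r1c5∈{5}] r1c5 is down to just 5 ⇒ r1c5=5.
Step 3. [r3c3∈{5,6}] r3c3 is the only open cell in row 3 admitting 6 ⇒ r3c3=6.
Step 4. [r6c5∈{1,2}] in col 5, 2 fits only at r6c5. So r6c5=2.
Step 5. [r1c4∈{6}] r1c4 is down to just 6, so r1c4=6.
Step 6. [r2c3∈{5}] only 5 remains possible at r2c3. So r2c3=5.
Step 7. [r6c2∈{5,6}] in col 2, 5 fits only at r6c2, so r6c2=5.
Step 8. [r4c4∈{3,4}] across row 4, 3 lands solely at r4c4 ⇒ r4c4=3.
Step 9. [r2c4∈{4}] only 4 remains possible at r2c4, so r2c4=4.
Step 10. [r6c4∈{1}] r6c4 is down to just 1, so r6c4=1.
Step 11. [r4c5∈{4}] r4c5's peers cover all but 4, so r4c5=4.
Step 12. [r1c3∈{3}] r1c3 is down to just 3, so r1c3=3.
Step 13. [r1c1∈{2}] r1c1's peers cover all but 2, so r1c1=2.
Step 14. [r3c6∈{5}] r3c6 is down to just 5 ⇒ r3c6=5.
Step 15. [r3c5∈{1}] r3c5 is down to just 1, so r3c5=1.
Step 16. [r6c3∈{4}] nothing but 4 survives at r6c3. So r6c3=4.
Step 17. [r6c6∈{3}] r6c6 has the single candidate 3, so r6c6=3.
Step 18. [r6c1∈{6}] nothing but 6 survives at r6c1 ⇒ r6c1=6.
Step 19. [r4c1∈{5}] r4c1 has the single candidate 5 ⇒ r4c1=5.
Step 20. [r5c2∈{2}] nothing but 2 survives at r5c2 ⇒ r5c2=2.
Step 21. [r2c2∈{6}] r2c2 is down to just 6. So r2c2=6.

Answer: 2 4 3 6 5 1 / 1 6 5 4 3 2 / 4 3 6 2 1 5 / 5 1 2 3 4 6 / 3 2 1 5 6 4 / 6 5 4 1 2 3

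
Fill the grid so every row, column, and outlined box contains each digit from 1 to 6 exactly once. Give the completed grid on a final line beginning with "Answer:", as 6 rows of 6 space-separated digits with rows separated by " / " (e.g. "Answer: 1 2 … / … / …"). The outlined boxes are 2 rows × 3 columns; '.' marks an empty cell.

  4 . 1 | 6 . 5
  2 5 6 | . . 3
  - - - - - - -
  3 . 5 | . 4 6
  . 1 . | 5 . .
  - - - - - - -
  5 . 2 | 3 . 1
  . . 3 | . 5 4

Step 1. [r3c4∈{1,2}] 1 has one home in row 3: r3c4, so r3c4=1.
Step 2. [r6c2∈{6}] r6c2 is down to just 6, so r6c2=6.
Step 3. [r1c5∈{2}] r1c5 has the single candidate 2. So r1c5=2.
Step 4. [r5c5∈{6}] only 6 remains possible at r5c5, so r5c5=6.
Step 5. [r4c6∈{2}] r4c6 has the single candidate 2. So r4c6=2.
Step 6. [r2c5∈{1}] nothing but 1 survives at r2c5, so r2c5=1.
Step 7. [r4c1∈{6}] r4c1 is down to just 6, so r4c1=6.
Step 8. [r6c4∈{2}] r6c4 has the single candidate 2. So r6c4=2.
Step 9. [r6c1∈{1}] only 1 remains possible at r6c1, so r6c1=1.
Step 10. [r1c2∈{3}] only 3 remains possible at r1c2. So r1c2=3.
Step 11. [r4c3∈{4}] r4c3 has the single candidate 4. So r4c3=4.
Step 12. [r3c2∈{2}] r3c2 has the single candidate 2, so r3c2=2.
Step 13. [r5c2∈{4}] nothing but 4 survives at r5c2, so r5c2=4.
Step 14. [r4c5∈{3}] nothing but 3 survives at r4c5. So r4c5=3.
Step 15. [r2c4∈{4}] only 4 remains possible at r2c4, so r2c4=4.

Answer: 4 3 1 6 2 5 / 2 5 6 4 1 3 / 3 2 5 1 4 6 / 6 1 4 5 3 2 / 5 4 2 3 6 1 / 1 6 3 2 5 4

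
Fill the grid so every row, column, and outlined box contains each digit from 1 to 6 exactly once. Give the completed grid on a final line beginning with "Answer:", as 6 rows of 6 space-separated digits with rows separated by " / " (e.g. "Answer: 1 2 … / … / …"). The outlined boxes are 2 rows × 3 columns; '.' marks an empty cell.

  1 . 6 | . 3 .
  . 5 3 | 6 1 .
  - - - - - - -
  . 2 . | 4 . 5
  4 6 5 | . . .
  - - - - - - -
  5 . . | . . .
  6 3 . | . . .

Step 1. [r5c2∈{1,4}] in col 2, 1 fits only at r5c2, so r5c2=1.
Step 2. [r5c6∈{2,3,4,6}] in col 6, 6 fits only at r5c6. So r5c6=6.
Step 3. [r4c5∈{2}] r4c5 is down to just 2. So r4c5=2.
Step 4. [r5c5∈{4}] nothing but 4 survives at r5c5. So r5c5=4.
Step 5. [r4c6∈{1,3}] col 6 places 3 nowhere but r4c6 ⇒ r4c6=3.
Step 6. [r2c6∈{2,4}] row 2 places 4 nowhere but r2c6. So r2c6=4.
Step 7. [r6c6∈{1,2}] across col 6, 1 lands solely at r6c6, so r6c6=1.
Step 8. [r1c4∈{2,5}] across row 1, 5 lands solely at r1c4 ⇒ r1c4=5.
Step 9. [r5c3∈{2}] r5c3's peers cover all but 2 ⇒ r5c3=2.
Step 10. [r6c3∈{4}] r6c3 has the single candidate 4, so r6c3=4.
Step 11. [r3c3∈{1}] r3c3 has the single candidate 1, so r3c3=1.
Step 12. [r6c4∈{2}] r6c4 has the single candidate 2. So r6c4=2.
Step 13. [r4c4∈{1}] r4c4's peers cover all but 1, so r4c4=1.
Step 14. [r3c5∈{6}] only 6 remains possible at r3c5. So r3c5=6.
Step 15. [r6c5∈{5}] r6c5 has the single candidate 5. So r6c5=5.
Step 16. [r1c2∈{4}] r1c2 has the single candidate 4 ⇒ r1c2=4.
Step 17. [r5c4∈{3}] r5c4 has the single candidate 3, so r5c4=3.
Step 18. [r3c1∈{3}] r3c1 is down to just 3, so r3c1=3.
Step 19. [r2c1∈{2}] only 2 remains possible at r2c1. So r2c1=2.
Step 20. [r1c6∈{2}] r1c6 has the single candidate 2 ⇒ r1c6=2.

Answer: 1 4 6 5 3 2 / 2 5 3 6 1 4 / 3 2 1 4 6 5 / 4 6 5 1 2 3 / 5 1 2 3 4 6 / 6 3 4 2 5 1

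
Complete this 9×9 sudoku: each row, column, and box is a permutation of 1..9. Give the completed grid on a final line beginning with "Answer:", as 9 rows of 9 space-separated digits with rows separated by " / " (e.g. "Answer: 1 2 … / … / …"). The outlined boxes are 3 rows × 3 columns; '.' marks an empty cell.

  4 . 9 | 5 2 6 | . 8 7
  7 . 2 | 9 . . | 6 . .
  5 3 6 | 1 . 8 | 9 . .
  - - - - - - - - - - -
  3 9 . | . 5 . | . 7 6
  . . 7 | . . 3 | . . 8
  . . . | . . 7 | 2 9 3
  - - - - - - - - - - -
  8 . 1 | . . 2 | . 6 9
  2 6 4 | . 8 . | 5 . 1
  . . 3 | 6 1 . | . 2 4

Step 1. [r5c8∈{1,4,5}] r5c8 is the only open cell in box 6 admitting 5, so r5c8=5.
Step 2. [r2c6∈{4}] r2c6's peers cover all but 4. So r2c6=4.
Step 3. [r1c2∈{1}] only 1 remains possible at r1c2 ⇒ r1c2=1.
Step 4. [r4c4∈{2,4,8}] row 4 places 2 nowhere but r4c4 ⇒ r4c4=2.
Step 5. [r5c4∈{4}] r5c4 is down to just 4. So r5c4=4.
Step 6. [r8c4∈{3,7}] in row 8, 7 fits only at r8c4, so r8c4=7.
Step 7. [r7c2∈{5,7}] row 7 places 5 nowhere but r7c2, so r7c2=5.
Step 8. [r6c1∈{1,6}] r6c1 is the only open cell in row 6 admitting 1. So r6c1=1.
Step 9. [r1c7∈{3}] r1c7 has the single candidate 3. So r1c7=3.
Step 10. [r6c4∈{8}] r6c4 is down to just 8. So r6c4=8.
Step 11. [r4c7∈{1,4}] across row 4, 4 lands solely at r4c7. So r4c7=4.
Step 12. [r5c1∈{6}] nothing but 6 survives at r5c1. So r5c1=6.
Step 13. [r8c6∈{9}] r8c6's peers cover all but 9. So r8c6=9.
Step 14. [r7c5∈{3,4}] r7c5 is the only open cell in row 7 admitting 4 ⇒ r7c5=4.
Step 15. [r7c7∈{7}] nothing but 7 survives at r7c7. So r7c7=7.
Step 16. [r5c5∈{9}] r5c5's peers cover all but 9, so r5c5=9.
Step 17. [r7c4∈{3}] r7c4's peers cover all but 3, so r7c4=3.
Step 18. [r3c8∈{4}] r3c8 has the single candidate 4, so r3c8=4.
Step 19. [r5c2∈{2}] nothing but 2 survives at r5c2. So r5c2=2.
Step 20. [r3c5∈{7}] nothing but 7 survives at r3c5 ⇒ r3c5=7.
Step 21. [r9c2∈{7}] r9c2's peers cover all but 7. So r9c2=7.
Step 22. [r9c6∈{5}] r9c6 is down to just 5, so r9c6=5.
Step 23. [r2c2∈{8}] r2c2 has the single candidate 8 ⇒ r2c2=8.
Step 24. [r2c8∈{1}] r2c8 is down to just 1. So r2c8=1.
Step 25. [r4c6∈{1}] r4c6's peers cover all but 1. So r4c6=1.
Step 26. [r8c8∈{3}] r8c8 has the single candidate 3. So r8c8=3.
Step 27. [r4c3∈{8}] only 8 remains possible at r4c3. So r4c3=8.
Step 28. [r6c2∈{4}] nothing but 4 survives at r6c2, so r6c2=4.
Step 29. [r2c5∈{3}] only 3 remains possible at r2c5 ⇒ r2c5=3.
Step 30. [r3c9∈{2}] nothing but 2 survives at r3c9 ⇒ r3c9=2.
Step 31. [r9c7∈{8}] nothing but 8 survives at r9c7. So r9c7=8.
Step 32. [r9c1∈{9}] only 9 remains possible at r9c1, so r9c1=9.
Step 33. [r5c7∈{1}] nothing but 1 survives at r5c7, so r5c7=1.
Step 34. [r6c5∈{6}] r6c5's peers cover all but 6. So r6c5=6.
Step 35. [r6c3∈{5}] r6c3's peers cover all but 5, so r6c3=5.
Step 36. [r2c9∈{5}] nothing but 5 survives at r2c9, so r2c9=5.

Answer: 4 1 9 5 2 6 3 8 7 / 7 8 2 9 3 4 6 1 5 / 5 3 6 1 7 8 9 4 2 / 3 9 8 2 5 1 4 7 6 / 6 2 7 4 9 3 1 5 8 / 1 4 5 8 6 7 2 9 3 / 8 5 1 3 4 2 7 6 9 / 2 6 4 7 8 9 5 3 1 / 9 7 3 6 1 5 8 2 4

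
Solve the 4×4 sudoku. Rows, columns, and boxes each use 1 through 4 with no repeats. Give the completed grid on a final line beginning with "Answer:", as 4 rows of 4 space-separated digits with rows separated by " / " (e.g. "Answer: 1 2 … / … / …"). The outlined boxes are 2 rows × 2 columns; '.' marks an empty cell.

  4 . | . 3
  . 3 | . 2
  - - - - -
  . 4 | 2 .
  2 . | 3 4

Step 1. [r2c1∈{1}] nothing but 1 survives at r2c1 ⇒ r2c1=1.
Step 2. [r2c3∈{4}] nothing but 4 survives at r2c3 ⇒ r2c3=4.
Step 3. [r4c2∈{1}] r4c2's peers cover all but 1. So r4c2=1.
Step 4. [r3c1∈{3}] r3c1 has the single candidate 3. So r3c1=3.
Step 5. [r3c4∈{1}] only 1 remains possible at r3c4. So r3c4=1.
Step 6. [r1c3∈{1}] only 1 remains possible at r1c3. So r1c3=1.
Step 7. [r1c2∈{2}] nothing but 2 survives at r1c2 ⇒ r1c2=2.

Answer: 4 2 1 3 / 1 3 4 2 / 3 4 2 1 / 2 1 3 4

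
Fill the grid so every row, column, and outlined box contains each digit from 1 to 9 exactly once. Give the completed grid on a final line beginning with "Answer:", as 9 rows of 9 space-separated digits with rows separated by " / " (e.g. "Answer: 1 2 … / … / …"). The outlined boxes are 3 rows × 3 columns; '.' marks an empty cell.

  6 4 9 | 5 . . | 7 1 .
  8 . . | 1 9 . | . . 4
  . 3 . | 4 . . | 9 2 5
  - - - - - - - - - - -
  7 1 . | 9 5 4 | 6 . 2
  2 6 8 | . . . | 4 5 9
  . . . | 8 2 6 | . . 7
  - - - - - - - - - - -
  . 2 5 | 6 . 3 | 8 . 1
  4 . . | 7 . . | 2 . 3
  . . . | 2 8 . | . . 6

Step 1. [r7c1∈{9}] r7c1 is down to just 9 ⇒ r7c1=9.
Step 2. [r6c8∈{3}] only 3 remains possible at r6c8, so r6c8=3.
Step 3. [r8c5∈{1}] r8c5's peers cover all but 1. So r8c5=1.
Step 4. [r9c8∈{4,7,9}] row 9 places 4 nowhere but r9c8. So r9c8=4.
Step 5. [r3c6∈{7,8}] across row 3, 8 lands solely at r3c6, so r3c6=8.
Step 6. [r2c2∈{5,7}] in row 2, 5 fits only at r2c2, so r2c2=5.
Step 7. [r3c1∈{1}] r3c1's peers cover all but 1. So r3c1=1.
Step 8. [r3c3∈{7}] r3c3's peers cover all but 7, so r3c3=7.
Step 9. [r2c6∈{2,7}] r2c6 is the only open cell in row 2 admitting 7. So r2c6=7.
Step 10. [r9c6∈{5,9}] across row 9, 9 lands solely at r9c6 ⇒ r9c6=9.
Step 11. [r9c3∈{1,3}] 1 has one home in row 9: r9c3 ⇒ r9c3=1.
Step 12. [r1c5∈{3}] r1c5's peers cover all but 3 ⇒ r1c5=3.
Step 13. [r1c6∈{2}] r1c6 is down to just 2 ⇒ r1c6=2.
Step 14. [r9c7∈{5}] r9c7's peers cover all but 5. So r9c7=5.
Step 15. [r6c1∈{5}] r6c1 has the single candidate 5 ⇒ r6c1=5.
Step 16. [r8c8∈{9}] only 9 remains possible at r8c8 ⇒ r8c8=9.
Step 17. [r5c4∈{3}] r5c4 has the single candidate 3 ⇒ r5c4=3.
Step 18. [r9c1∈{3}] r9c1 has the single candidate 3. So r9c1=3.
Step 19. [r7c5∈{4}] r7c5 has the single candidate 4. So r7c5=4.
Step 20. [r6c3∈{4}] nothing but 4 survives at r6c3, so r6c3=4.
Step 21. [r2c3∈{2}] r2c3's peers cover all but 2. So r2c3=2.
Step 22. [r8c3∈{6}] r8c3's peers cover all but 6, so r8c3=6.
Step 23. [r5c5∈{7}] nothing but 7 survives at r5c5 ⇒ r5c5=7.
Step 24. [r9c2∈{7}] r9c2 has the single candidate 7 ⇒ r9c2=7.
Step 25. [r4c8∈{8}] only 8 remains possible at r4c8 ⇒ r4c8=8.
Step 26. [r8c6∈{5}] r8c6's peers cover all but 5, so r8c6=5.
Step 27. [r6c2∈{9}] r6c2's peers cover all but 9. So r6c2=9.
Step 28. [r4c3∈{3}] r4c3's peers cover all but 3. So r4c3=3.
Step 29. [r7c8∈{7}] nothing but 7 survives at r7c8 ⇒ r7c8=7.
Step 30. [r3c5∈{6}] r3c5's peers cover all but 6. So r3c5=6.
Step 31. [r6c7∈{1}] r6c7 is down to just 1. So r6c7=1.
Step 32. [r8c2∈{8}] r8c2 is down to just 8, so r8c2=8.
Step 33. [r2c7∈{3}] r2c7 is down to just 3, so r2c7=3.
Step 34. [r1c9∈{8}] r1c9 has the single candidate 8 ⇒ r1c9=8.
Step 35. [r5c6∈{1}] only 1 remains possible at r5c6, so r5c6=1.
Step 36. [r2c8∈{6}] only 6 remains possible at r2c8, so r2c8=6.

Answer: 6 4 9 5 3 2 7 1 8 / 8 5 2 1 9 7 3 6 4 / 1 3 7 4 6 8 9 2 5 / 7 1 3 9 5 4 6 8 2 / 2 6 8 3 7 1 4 5 9 / 5 9 4 8 2 6 1 3 7 / 9 2 5 6 4 3 8 7 1 / 4 8 6 7 1 5 2 9 3 / 3 7 1 2 8 9 5 4 6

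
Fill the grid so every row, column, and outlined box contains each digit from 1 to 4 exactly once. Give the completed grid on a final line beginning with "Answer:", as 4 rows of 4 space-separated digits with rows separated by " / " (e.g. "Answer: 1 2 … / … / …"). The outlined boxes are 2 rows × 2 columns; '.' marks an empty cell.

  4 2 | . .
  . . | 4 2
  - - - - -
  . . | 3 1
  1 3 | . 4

Step 1. [r3c1∈{2}] r3c1 has the single candidate 2 ⇒ r3c1=2.
Step 2. [r3c2∈{4}] only 4 remains possible at r3c2. So r3c2=4.
Step 3. [r1c3∈{1}] r1c3 has the single candidate 1. So r1c3=1.
Step 4. [r2c1∈{3}] r2c1 is down to just 3. So r2c1=3.
Step 5. [r4c3∈{2}] r4c3 is down to just 2. So r4c3=2.
Step 6. [r1c4∈{3}] r1c4 is down to just 3. So r1c4=3.
Step 7. [r2c2∈{1}] r2c2 has the single candidate 1 ⇒ r2c2=1.

Answer: 4 2 1 3 / 3 1 4 2 / 2 4 3 1 / 1 3 2 4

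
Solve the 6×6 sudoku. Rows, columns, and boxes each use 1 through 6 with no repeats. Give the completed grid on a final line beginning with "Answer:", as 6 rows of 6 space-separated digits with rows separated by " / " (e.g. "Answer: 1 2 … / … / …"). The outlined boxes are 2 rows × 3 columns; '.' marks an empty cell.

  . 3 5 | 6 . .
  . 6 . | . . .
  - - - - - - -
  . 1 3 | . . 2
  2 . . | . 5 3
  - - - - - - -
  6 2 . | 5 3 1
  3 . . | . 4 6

Step 1. [r2c3∈{1,2,4}] in col 3, 2 fits only at r2c3 ⇒ r2c3=2.
Step 2. [r1c6∈{4}] only 4 remains possible at r1c6. So r1c6=4.
Step 3. [r2c5∈{1}] r2c5 has the single candidate 1 ⇒ r2c5=1.
Step 4. [r4c2∈{4}] r4c2 is down to just 4 ⇒ r4c2=4.
Step 5. [r2c4∈{3}] nothing but 3 survives at r2c4. So r2c4=3.
Step 6. [r4c3∈{6}] r4c3 has the single candidate 6. So r4c3=6.
Step 7. [r4c4∈{1}] r4c4 has the single candidate 1 ⇒ r4c4=1.
Step 8. [r6c2∈{5}] r6c2 has the single candidate 5, so r6c2=5.
Step 9. [r2c1∈{4}] r2c1 is down to just 4. So r2c1=4.
Step 10. [r6c3∈{1}] nothing but 1 survives at r6c3. So r6c3=1.
Step 11. [r1c5∈{2}] r1c5 is down to just 2. So r1c5=2.
Step 12. [r6c4∈{2}] only 2 remains possible at r6c4, so r6c4=2.
Step 13. [r1c1∈{1}] r1c1's peers cover all but 1, so r1c1=1.
Step 14. [r3c4∈{4}] r3c4's peers cover all but 4. So r3c4=4.
Step 15. [r2c6∈{5}] r2c6's peers cover all but 5. So r2c6=5.
Step 16. [r3c1∈{5}] nothing but 5 survives at r3c1 ⇒ r3c1=5.
Step 17. [r3c5∈{6}] only 6 remains possible at r3c5. So r3c5=6.
Step 18. [r5c3∈{4}] r5c3's peers cover all but 4 ⇒ r5c3=4.

Answer: 1 3 5 6 2 4 / 4 6 2 3 1 5 / 5 1 3 4 6 2 / 2 4 6 1 5 3 / 6 2 4 5 3 1 / 3 5 1 2 4 6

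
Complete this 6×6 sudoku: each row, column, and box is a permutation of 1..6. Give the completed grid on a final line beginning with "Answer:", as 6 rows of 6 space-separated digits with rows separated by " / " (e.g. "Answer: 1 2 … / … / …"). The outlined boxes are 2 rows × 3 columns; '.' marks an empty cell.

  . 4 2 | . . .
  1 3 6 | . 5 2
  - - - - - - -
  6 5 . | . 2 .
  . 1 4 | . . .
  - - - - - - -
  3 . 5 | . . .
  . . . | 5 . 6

Step 1. [r6c5∈{1,3,4}] row 6 places 3 nowhere but r6c5, so r6c5=3.
Step 2. [r5c4∈{1,2,4}] 2 has one home in col 4: r5c4, so r5c4=2.
Step 3. [r5c5∈{1,4}] across col 5, 4 lands solely at r5c5 ⇒ r5c5=4.
Step 4. [r3c6∈{1,3,4}] col 6 places 4 nowhere but r3c6, so r3c6=4.
Step 5. [r1c5∈{1,6}] 1 has one home in col 5: r1c5 ⇒ r1c5=1.
Step 6. [r1c4∈{3,6}] across row 1, 6 lands solely at r1c4, so r1c4=6.
Step 7. [r4c4∈{3}] r4c4 is down to just 3 ⇒ r4c4=3.
Step 8. [r6c1∈{2,4}] 4 has one home in row 6: r6c1 ⇒ r6c1=4.
Step 9. [r3c4∈{1}] r3c4 has the single candidate 1, so r3c4=1.
Step 10. [r4c1∈{2}] r4c1's peers cover all but 2 ⇒ r4c1=2.
Step 11. [r3c3∈{3}] only 3 remains possible at r3c3. So r3c3=3.
Step 12. [r5c2∈{6}] r5c2 is down to just 6. So r5c2=6.
Step 13. [r6c2∈{2}] r6c2 has the single candidate 2 ⇒ r6c2=2.
Step 14. [r4c6∈{5}] nothing but 5 survives at r4c6, so r4c6=5.
Step 15. [r6c3∈{1}] only 1 remains possible at r6c3. So r6c3=1.
Step 16. [r2c4∈{4}] only 4 remains possible at r2c4. So r2c4=4.
Step 17. [r1c1∈{5}] r1c1 has the single candidate 5, so r1c1=5.
Step 18. [r1c6∈{3}] r1c6's peers cover all but 3 ⇒ r1c6=3.
Step 19. [r4c5∈{6}] only 6 remains possible at r4c5 ⇒ r4c5=6.
Step 20. [r5c6∈{1}] only 1 remains possible at r5c6, so r5c6=1.

Answer: 5 4 2 6 1 3 / 1 3 6 4 5 2 / 6 5 3 1 2 4 / 2 1 4 3 6 5 / 3 6 5 2 4 1 / 4 2 1 5 3 6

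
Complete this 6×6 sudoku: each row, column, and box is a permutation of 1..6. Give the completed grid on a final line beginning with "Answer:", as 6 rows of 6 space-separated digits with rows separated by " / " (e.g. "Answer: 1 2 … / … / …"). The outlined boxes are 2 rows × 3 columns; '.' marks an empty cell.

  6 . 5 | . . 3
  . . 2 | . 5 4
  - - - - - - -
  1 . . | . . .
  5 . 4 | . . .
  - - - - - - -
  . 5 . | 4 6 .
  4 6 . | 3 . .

Step 1. [r2c4∈{1,6}] across row 2, 6 lands solely at r2c4, so r2c4=6.
Step 2. [r6c3∈{1}] r6c3's peers cover all but 1 ⇒ r6c3=1.
Step 3. [r6c5∈{2}] only 2 remains possible at r6c5. So r6c5=2.
Step 4. [r1c4∈{1,2}] in row 1, 2 fits only at r1c4 ⇒ r1c4=2.
Step 5. [r4c6∈{1,2,6}] row 4 places 6 nowhere but r4c6, so r4c6=6.
Step 6. [r3c6∈{2,5}] col 6 places 2 nowhere but r3c6 ⇒ r3c6=2.
Step 7. [r3c2∈{3}] nothing but 3 survives at r3c2 ⇒ r3c2=3.
Step 8. [r1c5∈{1}] r1c5 is down to just 1, so r1c5=1.
Step 9. [r2c1∈{3}] r2c1's peers cover all but 3. So r2c1=3.
Step 10. [r6c6∈{5}] r6c6 has the single candidate 5 ⇒ r6c6=5.
Step 11. [r2c2∈{1}] r2c2 is down to just 1. So r2c2=1.
Step 12. [r3c4∈{5}] only 5 remains possible at r3c4 ⇒ r3c4=5.
Step 13. [r5c6∈{1}] r5c6 has the single candidate 1, so r5c6=1.
Step 14. [r5c3∈{3}] nothing but 3 survives at r5c3. So r5c3=3.
Step 15. [r3c3∈{6}] only 6 remains possible at r3c3. So r3c3=6.
Step 16. [r3c5∈{4}] nothing but 4 survives at r3c5. So r3c5=4.
Step 17. [r4c2∈{2}] r4c2 is down to just 2, so r4c2=2.
Step 18. [r1c2∈{4}] nothing but 4 survives at r1c2. So r1c2=4.
Step 19. [r4c4∈{1}] r4c4 has the single candidate 1, so r4c4=1.
Step 20. [r4c5∈{3}] r4c5 is down to just 3, so r4c5=3.
Step 21. [r5c1∈{2}] only 2 remains possible at r5c1, so r5c1=2.

Answer: 6 4 5 2 1 3 / 3 1 2 6 5 4 / 1 3 6 5 4 2 / 5 2 4 1 3 6 / 2 5 3 4 6 1 / 4 6 1 3 2 5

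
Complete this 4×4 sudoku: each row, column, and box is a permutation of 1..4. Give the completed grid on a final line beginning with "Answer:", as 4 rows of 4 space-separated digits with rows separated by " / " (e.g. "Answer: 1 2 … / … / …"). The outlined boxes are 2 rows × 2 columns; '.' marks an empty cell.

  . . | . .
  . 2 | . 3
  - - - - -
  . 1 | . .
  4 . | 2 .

Step 1. [r2c3∈{1,4}] 4 has one home in row 2: r2c3. So r2c3=4.
Step 2. [r1c3∈{1}] r1c3 has the single candidate 1. So r1c3=1.
Step 3. [r1c1∈{3}] only 3 remains possible at r1c1. So r1c1=3.
Step 4. [r1c2∈{4}] only 4 remains possible at r1c2 ⇒ r1c2=4.
Step 5. [r1c4∈{2}] nothing but 2 survives at r1c4, so r1c4=2.
Step 6. [r4c2∈{3}] nothing but 3 survives at r4c2, so r4c2=3.
Step 7. [r3c4∈{4}] r3c4 is down to just 4. So r3c4=4.
Step 8. [r3c1∈{2}] r3c1's peers cover all but 2, so r3c1=2.
Step 9. [r2c1∈{1}] r2c1 has the single candidate 1 ⇒ r2c1=1.
Step 10. [r3c3∈{3}] r3c3 is down to just 3 ⇒ r3c3=3.
Step 11. [r4c4∈{1}] only 1 remains possible at r4c4. So r4c4=1.

Answer: 3 4 1 2 / 1 2 4 3 / 2 1 3 4 / 4 3 2 1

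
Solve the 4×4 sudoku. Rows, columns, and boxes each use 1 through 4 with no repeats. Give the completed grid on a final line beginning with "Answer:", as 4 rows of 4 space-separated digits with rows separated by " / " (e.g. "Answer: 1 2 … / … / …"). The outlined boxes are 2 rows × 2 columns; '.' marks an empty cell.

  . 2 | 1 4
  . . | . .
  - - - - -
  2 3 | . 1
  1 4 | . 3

Step 1. [r2c3∈{2,3}] in col 3, 3 fits only at r2c3 ⇒ r2c3=3.
Step 2. [r4c3∈{2}] r4c3's peers cover all but 2 ⇒ r4c3=2.
Step 3. [r3c3∈{4}] r3c3 is down to just 4, so r3c3=4.
Step 4. [r2c4∈{2}] r2c4 has the single candidate 2, so r2c4=2.
Step 5. [r2c1∈{4}] only 4 remains possible at r2c1 ⇒ r2c1=4.
Step 6. [r2c2∈{1}] nothing but 1 survives at r2c2. So r2c2=1.
Step 7. [r1c1∈{3}] only 3 remains possible at r1c1. So r1c1=3.

Answer: 3 2 1 4 / 4 1 3 2 / 2 3 4 1 / 1 4 2 3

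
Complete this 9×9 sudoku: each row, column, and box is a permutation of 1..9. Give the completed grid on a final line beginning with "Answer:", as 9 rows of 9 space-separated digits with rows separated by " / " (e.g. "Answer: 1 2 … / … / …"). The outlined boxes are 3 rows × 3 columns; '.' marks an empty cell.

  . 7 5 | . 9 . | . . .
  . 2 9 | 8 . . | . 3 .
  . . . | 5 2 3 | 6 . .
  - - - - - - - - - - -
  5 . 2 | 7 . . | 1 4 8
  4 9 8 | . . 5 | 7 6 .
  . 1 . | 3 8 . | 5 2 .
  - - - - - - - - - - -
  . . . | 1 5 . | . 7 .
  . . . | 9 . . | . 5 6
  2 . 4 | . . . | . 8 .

Step 1. [r2c7∈{4}] only 4 remains possible at r2c7. So r2c7=4.
Step 2. [r3c3∈{1}] nothing but 1 survives at r3c3 ⇒ r3c3=1.
Step 3. [r6c6∈{4,6,9}] row 6 places 4 nowhere but r6c6. So r6c6=4.
Step 4. [r9c4∈{6}] r9c4's peers cover all but 6, so r9c4=6.
Step 5. [r2c1∈{6}] only 6 remains possible at r2c1 ⇒ r2c1=6.
Step 6. [r9c6∈{7}] r9c6 is down to just 7. So r9c6=7.
Step 7. [r9c9∈{1,3,9}] r9c9 is the only open cell in row 9 admitting 1 ⇒ r9c9=1.
Step 8. [r4c2∈{3,6}] row 4 places 3 nowhere but r4c2. So r4c2=3.
Step 9. [r8c2∈{8}] nothing but 8 survives at r8c2. So r8c2=8.
Step 10. [r7c1∈{3,9}] col 1 places 9 nowhere but r7c1, so r7c1=9.
Step 11. [r1c9∈{2}] r1c9's peers cover all but 2 ⇒ r1c9=2.
Step 12. [r1c1∈{3,8}] row 1 places 3 nowhere but r1c1. So r1c1=3.
Step 13. [r1c6∈{1,6}] 6 has one home in row 1: r1c6 ⇒ r1c6=6.
Step 14. [r3c9∈{7,9}] 7 has one home in row 3: r3c9, so r3c9=7.
Step 15. [r9c5∈{3}] nothing but 3 survives at r9c5 ⇒ r9c5=3.
Step 16. [r6c3∈{6,7}] across row 6, 6 lands solely at r6c3 ⇒ r6c3=6.
Step 17. [r7c3∈{3}] r7c3 has the single candidate 3 ⇒ r7c3=3.
Step 18. [r7c7∈{2}] r7c7 has the single candidate 2, so r7c7=2.
Step 19. [r8c1∈{1,7}] 1 has one home in row 8: r8c1. So r8c1=1.
Step 20. [r2c5∈{1,7}] 7 has one home in row 2: r2c5, so r2c5=7.
Step 21. [r3c8∈{9}] r3c8 has the single candidate 9. So r3c8=9.
Step 22. [r4c6∈{9}] r4c6 has the single candidate 9, so r4c6=9.
Step 23. [r7c6∈{8}] r7c6 is down to just 8 ⇒ r7c6=8.
Step 24. [r7c9∈{4}] r7c9 has the single candidate 4 ⇒ r7c9=4.
Step 25. [r6c9∈{9}] nothing but 9 survives at r6c9, so r6c9=9.
Step 26. [r3c1∈{8}] nothing but 8 survives at r3c1. So r3c1=8.
Step 27. [r9c2∈{5}] nothing but 5 survives at r9c2, so r9c2=5.
Step 28. [r1c7∈{8}] r1c7 has the single candidate 8. So r1c7=8.
Step 29. [r1c4∈{4}] only 4 remains possible at r1c4 ⇒ r1c4=4.
Step 30. [r8c6∈{2}] r8c6 has the single candidate 2, so r8c6=2.
Step 31. [r5c9∈{3}] nothing but 3 survives at r5c9 ⇒ r5c9=3.
Step 32. [r9c7∈{9}] r9c7's peers cover all but 9 ⇒ r9c7=9.
Step 33. [r1c8∈{1}] r1c8 is down to just 1. So r1c8=1.
Step 34. [r4c5∈{6}] only 6 remains possible at r4c5 ⇒ r4c5=6.
Step 35. [r2c6∈{1}] r2c6's peers cover all but 1 ⇒ r2c6=1.
Step 36. [r2c9∈{5}] nothing but 5 survives at r2c9. So r2c9=5.
Step 37. [r5c4∈{2}] nothing but 2 survives at r5c4, so r5c4=2.
Step 38. [r3c2∈{4}] only 4 remains possible at r3c2. So r3c2=4.
Step 39. [r7c2∈{6}] r7c2 is down to just 6, so r7c2=6.
Step 40. [r5c5∈{1}] r5c5 has the single candidate 1, so r5c5=1.
Step 41. [r6c1∈{7}] nothing but 7 survives at r6c1, so r6c1=7.
Step 42. [r8c3∈{7}] nothing but 7 survives at r8c3, so r8c3=7.
Step 43. [r8c5∈{4}] r8c5's peers cover all but 4. So r8c5=4.
Step 44. [r8c7∈{3}] r8c7 is down to just 3 ⇒ r8c7=3.

Answer: 3 7 5 4 9 6 8 1 2 / 6 2 9 8 7 1 4 3 5 / 8 4 1 5 2 3 6 9 7 / 5 3 2 7 6 9 1 4 8 / 4 9 8 2 1 5 7 6 3 / 7 1 6 3 8 4 5 2 9 / 9 6 3 1 5 8 2 7 4 / 1 8 7 9 4 2 3 5 6 / 2 5 4 6 3 7 9 8 1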